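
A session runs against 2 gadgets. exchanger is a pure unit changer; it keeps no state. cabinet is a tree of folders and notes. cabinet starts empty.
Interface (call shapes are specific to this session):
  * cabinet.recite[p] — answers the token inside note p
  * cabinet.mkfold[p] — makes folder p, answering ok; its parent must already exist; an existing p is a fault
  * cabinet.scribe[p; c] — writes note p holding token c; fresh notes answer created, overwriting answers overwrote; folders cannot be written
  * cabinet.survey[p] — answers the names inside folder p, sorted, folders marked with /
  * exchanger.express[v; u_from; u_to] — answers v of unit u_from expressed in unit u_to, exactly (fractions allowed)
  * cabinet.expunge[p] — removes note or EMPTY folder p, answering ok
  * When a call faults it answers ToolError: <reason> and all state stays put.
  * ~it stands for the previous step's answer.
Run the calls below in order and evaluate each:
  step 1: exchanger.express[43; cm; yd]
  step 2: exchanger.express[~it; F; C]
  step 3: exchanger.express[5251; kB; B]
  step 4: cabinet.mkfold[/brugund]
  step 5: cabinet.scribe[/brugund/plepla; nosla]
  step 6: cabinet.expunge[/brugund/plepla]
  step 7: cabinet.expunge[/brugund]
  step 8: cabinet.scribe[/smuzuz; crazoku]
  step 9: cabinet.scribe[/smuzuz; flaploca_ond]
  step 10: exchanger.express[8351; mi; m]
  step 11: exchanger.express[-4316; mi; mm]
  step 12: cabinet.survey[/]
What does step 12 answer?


-> exchanger.express(v: 43, u_from: cm, u_to: yd)
<- 1075/2286
-> exchanger.express(v: ~it, u_from: F, u_to: C)
<- -360385/20574
-> exchanger.express(v: 5251, u_from: kB, u_to: B)
<- 5251000
-> cabinet.mkfold(p: /brugund)
<- ok
-> cabinet.scribe(p: /brugund/plepla, c: nosla)
<- created
-> cabinet.expunge(p: /brugund/plepla)
<- ok
-> cabinet.expunge(p: /brugund)
<- ok
-> cabinet.scribe(p: /smuzuz, c: crazoku)
<- created
-> cabinet.scribe(p: /smuzuz, c: flaploca_ond)
<- overwrote
-> exchanger.express(v: 8351, u_from: mi, u_to: m)
<- 1679953968/125
-> exchanger.express(v: -4316, u_from: mi, u_to: mm)
<- -6945928704
-> cabinet.survey(p: /)
<- [smuzuz]

Answer: [smuzuz]


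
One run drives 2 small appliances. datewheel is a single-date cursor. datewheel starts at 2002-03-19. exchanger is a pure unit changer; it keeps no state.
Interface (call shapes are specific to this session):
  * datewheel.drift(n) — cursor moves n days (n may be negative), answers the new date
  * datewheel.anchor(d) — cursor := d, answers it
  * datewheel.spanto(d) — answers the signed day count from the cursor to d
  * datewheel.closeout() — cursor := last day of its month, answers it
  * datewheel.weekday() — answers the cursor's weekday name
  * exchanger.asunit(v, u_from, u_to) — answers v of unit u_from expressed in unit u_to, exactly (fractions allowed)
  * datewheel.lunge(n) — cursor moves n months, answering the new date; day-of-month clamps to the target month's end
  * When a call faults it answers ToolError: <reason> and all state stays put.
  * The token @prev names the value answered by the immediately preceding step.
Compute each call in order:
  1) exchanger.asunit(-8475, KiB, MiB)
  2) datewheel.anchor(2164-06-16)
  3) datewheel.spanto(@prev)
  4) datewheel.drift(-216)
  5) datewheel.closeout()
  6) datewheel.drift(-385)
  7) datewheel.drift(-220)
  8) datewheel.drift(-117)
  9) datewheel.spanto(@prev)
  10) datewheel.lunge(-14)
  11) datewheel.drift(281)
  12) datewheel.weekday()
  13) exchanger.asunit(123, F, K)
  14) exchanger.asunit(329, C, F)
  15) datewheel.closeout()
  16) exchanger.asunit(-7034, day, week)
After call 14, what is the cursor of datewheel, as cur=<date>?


Answer: cur=2161-07-16

Derivation:
Using exchanger.asunit using v→-8475, u_from→KiB, u_to→MiB, — result: -8475/1024.
I use datewheel.anchor using d→2164-06-16, and get 2164-06-16.
I call datewheel.spanto using d→@prev, giving 0.
Calling datewheel.drift using n→-216, and get 2163-11-13.
Now I run datewheel.closeout(), and see 2163-11-30.
I try datewheel.drift using n→-385, giving 2162-11-10.
I run datewheel.drift using n→-220, and see 2162-04-04.
Calling datewheel.drift using n→-117: 2161-12-08.
Invoking datewheel.spanto using d→@prev, and see 0.
I call datewheel.lunge using n→-14, and get 2160-10-08.
Calling datewheel.drift using n→281, and get 2161-07-16.
I use datewheel.weekday: Thursday.
Calling exchanger.asunit using v→123, u_from→F, u_to→K, and observe 58267/180.
Using exchanger.asunit using v→329, u_from→C, u_to→F, and observe 3121/5.
I call datewheel.closeout(), which returns 2161-07-31.
I call exchanger.asunit using v→-7034, u_from→day, u_to→week, and observe -7034/7.


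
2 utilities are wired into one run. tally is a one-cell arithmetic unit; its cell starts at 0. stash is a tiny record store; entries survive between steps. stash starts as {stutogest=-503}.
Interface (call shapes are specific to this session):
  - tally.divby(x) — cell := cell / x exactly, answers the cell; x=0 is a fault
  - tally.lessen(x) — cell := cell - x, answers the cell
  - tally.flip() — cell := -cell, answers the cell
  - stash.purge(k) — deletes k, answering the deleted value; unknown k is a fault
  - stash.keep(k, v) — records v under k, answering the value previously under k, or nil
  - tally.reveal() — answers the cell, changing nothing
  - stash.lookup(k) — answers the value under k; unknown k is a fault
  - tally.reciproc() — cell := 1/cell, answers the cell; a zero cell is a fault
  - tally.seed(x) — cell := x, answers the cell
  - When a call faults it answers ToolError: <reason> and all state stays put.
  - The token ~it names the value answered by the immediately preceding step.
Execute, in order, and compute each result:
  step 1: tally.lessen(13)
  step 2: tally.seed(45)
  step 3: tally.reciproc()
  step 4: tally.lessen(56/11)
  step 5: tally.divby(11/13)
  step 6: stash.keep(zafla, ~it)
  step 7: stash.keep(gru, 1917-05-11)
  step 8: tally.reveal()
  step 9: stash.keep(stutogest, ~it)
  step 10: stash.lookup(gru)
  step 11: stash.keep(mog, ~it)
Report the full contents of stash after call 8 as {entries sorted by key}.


Answer: {gru=1917-05-11, stutogest=-503, zafla=-32617/5445}

Derivation:
! tally.lessen(13) == -13
! tally.seed(45) == 45
! tally.reciproc() == 1/45
! tally.lessen(56/11) == -2509/495
! tally.divby(11/13) == -32617/5445
! stash.keep(zafla, ~it) == nil
! stash.keep(gru, 1917-05-11) == nil
! tally.reveal() == -32617/5445
! stash.keep(stutogest, ~it) == -503
! stash.lookup(gru) == 1917-05-11
! stash.keep(mog, ~it) == nil


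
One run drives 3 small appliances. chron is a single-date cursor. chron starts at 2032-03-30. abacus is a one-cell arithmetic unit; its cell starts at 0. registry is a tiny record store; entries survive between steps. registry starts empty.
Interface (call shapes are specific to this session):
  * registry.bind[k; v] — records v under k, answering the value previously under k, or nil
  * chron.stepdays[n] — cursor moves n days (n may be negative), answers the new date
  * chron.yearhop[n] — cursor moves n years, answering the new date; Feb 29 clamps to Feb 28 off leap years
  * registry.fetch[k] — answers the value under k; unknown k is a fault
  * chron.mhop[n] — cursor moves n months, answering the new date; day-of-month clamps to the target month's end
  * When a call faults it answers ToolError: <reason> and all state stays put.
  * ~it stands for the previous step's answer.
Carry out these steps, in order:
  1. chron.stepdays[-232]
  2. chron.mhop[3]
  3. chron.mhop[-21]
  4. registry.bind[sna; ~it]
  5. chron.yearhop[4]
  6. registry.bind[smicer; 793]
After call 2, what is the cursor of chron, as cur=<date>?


Answer: cur=2031-11-11

Derivation:
Do: stepdays[n→-232]
See: 2031-08-11
Do: mhop[n→3]
See: 2031-11-11
Do: mhop[n→-21]
See: 2030-02-11
Do: bind[k→sna; v→~it]
See: nil
Do: yearhop[n→4]
See: 2034-02-11
Do: bind[k→smicer; v→793]
See: nil


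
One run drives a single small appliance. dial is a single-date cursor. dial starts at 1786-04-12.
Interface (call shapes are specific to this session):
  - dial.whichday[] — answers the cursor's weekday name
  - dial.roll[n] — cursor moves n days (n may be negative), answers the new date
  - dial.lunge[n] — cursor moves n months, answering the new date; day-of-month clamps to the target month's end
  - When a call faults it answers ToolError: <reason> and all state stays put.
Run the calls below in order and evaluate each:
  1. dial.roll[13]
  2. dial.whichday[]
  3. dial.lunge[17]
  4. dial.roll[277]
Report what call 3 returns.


% 1. roll(n=13) : 1786-04-25
% 2. whichday() : Tuesday
% 3. lunge(n=17) : 1787-09-25
% 4. roll(n=277) : 1788-06-28

Answer: 1787-09-25


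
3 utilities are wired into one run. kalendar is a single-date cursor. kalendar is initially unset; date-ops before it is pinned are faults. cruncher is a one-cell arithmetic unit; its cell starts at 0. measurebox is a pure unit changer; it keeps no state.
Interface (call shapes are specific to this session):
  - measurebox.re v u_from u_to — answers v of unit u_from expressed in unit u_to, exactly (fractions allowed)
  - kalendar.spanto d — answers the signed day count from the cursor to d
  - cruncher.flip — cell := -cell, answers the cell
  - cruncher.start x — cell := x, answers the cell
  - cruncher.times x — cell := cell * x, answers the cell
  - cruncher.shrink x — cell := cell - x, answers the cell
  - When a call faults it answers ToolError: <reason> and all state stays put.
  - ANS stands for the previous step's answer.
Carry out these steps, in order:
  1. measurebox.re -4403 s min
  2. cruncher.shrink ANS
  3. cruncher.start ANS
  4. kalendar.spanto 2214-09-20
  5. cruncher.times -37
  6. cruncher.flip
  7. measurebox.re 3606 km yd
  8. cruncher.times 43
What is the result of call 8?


-- 1. measurebox.re(v=-4403, u_from=s, u_to=min) == -4403/60
-- 2. cruncher.shrink(x=ANS) == 4403/60
-- 3. cruncher.start(x=ANS) == 4403/60
-- 4. kalendar.spanto(d=2214-09-20) == ToolError: no date set
-- 5. cruncher.times(x=-37) == -162911/60
-- 6. cruncher.flip() == 162911/60
-- 7. measurebox.re(v=3606, u_from=km, u_to=yd) == 1502500000/381
-- 8. cruncher.times(x=43) == 7005173/60

Answer: 7005173/60


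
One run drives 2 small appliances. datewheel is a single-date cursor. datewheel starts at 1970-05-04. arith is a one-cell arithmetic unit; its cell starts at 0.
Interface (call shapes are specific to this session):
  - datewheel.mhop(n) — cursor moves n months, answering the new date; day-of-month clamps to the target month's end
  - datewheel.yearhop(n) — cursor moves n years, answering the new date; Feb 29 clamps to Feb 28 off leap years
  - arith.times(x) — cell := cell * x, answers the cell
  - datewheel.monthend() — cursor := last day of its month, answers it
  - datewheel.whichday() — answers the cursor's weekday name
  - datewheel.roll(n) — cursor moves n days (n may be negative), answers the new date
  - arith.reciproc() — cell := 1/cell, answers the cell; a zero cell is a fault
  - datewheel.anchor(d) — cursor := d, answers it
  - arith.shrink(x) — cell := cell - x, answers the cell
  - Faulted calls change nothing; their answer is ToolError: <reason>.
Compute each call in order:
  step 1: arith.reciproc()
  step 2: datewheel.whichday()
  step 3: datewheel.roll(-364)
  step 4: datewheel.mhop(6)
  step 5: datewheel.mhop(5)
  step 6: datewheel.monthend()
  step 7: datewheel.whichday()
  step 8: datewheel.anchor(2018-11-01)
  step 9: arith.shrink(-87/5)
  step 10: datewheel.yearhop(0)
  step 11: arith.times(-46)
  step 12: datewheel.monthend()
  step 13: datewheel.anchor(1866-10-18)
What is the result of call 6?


Answer: 1970-04-30

Derivation:
% 1. arith.reciproc() => ToolError: reciprocal of zero
% 2. datewheel.whichday() => Monday
% 3. datewheel.roll(n='-364') => 1969-05-05
% 4. datewheel.mhop(n='6') => 1969-11-05
% 5. datewheel.mhop(n='5') => 1970-04-05
% 6. datewheel.monthend() => 1970-04-30
% 7. datewheel.whichday() => Thursday
% 8. datewheel.anchor(d='2018-11-01') => 2018-11-01
% 9. arith.shrink(x='-87/5') => 87/5
% 10. datewheel.yearhop(n='0') => 2018-11-01
% 11. arith.times(x='-46') => -4002/5
% 12. datewheel.monthend() => 2018-11-30
% 13. datewheel.anchor(d='1866-10-18') => 1866-10-18


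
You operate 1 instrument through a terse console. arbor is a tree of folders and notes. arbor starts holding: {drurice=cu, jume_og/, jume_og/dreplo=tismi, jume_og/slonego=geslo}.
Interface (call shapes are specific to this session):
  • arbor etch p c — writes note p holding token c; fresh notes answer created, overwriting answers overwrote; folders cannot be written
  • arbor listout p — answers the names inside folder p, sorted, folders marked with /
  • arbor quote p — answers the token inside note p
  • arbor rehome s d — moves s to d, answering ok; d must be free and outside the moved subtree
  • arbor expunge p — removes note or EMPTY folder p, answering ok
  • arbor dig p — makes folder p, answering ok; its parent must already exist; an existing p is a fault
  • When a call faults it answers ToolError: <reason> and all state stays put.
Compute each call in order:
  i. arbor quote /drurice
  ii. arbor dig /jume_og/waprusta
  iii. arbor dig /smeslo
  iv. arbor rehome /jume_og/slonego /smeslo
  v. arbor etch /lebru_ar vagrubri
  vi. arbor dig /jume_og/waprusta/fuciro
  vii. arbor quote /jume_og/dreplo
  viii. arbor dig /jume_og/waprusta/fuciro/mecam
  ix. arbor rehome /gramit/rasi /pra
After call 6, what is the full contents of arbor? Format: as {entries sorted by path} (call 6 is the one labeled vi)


Step: arbor quote[p: /drurice]
Result: cu
Step: arbor dig[p: /jume_og/waprusta]
Result: ok
Step: arbor dig[p: /smeslo]
Result: ok
Step: arbor rehome[s: /jume_og/slonego; d: /smeslo]
Result: ToolError: exists
Step: arbor etch[p: /lebru_ar; c: vagrubri]
Result: created
Step: arbor dig[p: /jume_og/waprusta/fuciro]
Result: ok
Step: arbor quote[p: /jume_og/dreplo]
Result: tismi
Step: arbor dig[p: /jume_og/waprusta/fuciro/mecam]
Result: ok
Step: arbor rehome[s: /gramit/rasi; d: /pra]
Result: ToolError: not found

Answer: {drurice=cu, jume_og/, jume_og/dreplo=tismi, jume_og/slonego=geslo, jume_og/waprusta/, jume_og/waprusta/fuciro/, lebru_ar=vagrubri, smeslo/}


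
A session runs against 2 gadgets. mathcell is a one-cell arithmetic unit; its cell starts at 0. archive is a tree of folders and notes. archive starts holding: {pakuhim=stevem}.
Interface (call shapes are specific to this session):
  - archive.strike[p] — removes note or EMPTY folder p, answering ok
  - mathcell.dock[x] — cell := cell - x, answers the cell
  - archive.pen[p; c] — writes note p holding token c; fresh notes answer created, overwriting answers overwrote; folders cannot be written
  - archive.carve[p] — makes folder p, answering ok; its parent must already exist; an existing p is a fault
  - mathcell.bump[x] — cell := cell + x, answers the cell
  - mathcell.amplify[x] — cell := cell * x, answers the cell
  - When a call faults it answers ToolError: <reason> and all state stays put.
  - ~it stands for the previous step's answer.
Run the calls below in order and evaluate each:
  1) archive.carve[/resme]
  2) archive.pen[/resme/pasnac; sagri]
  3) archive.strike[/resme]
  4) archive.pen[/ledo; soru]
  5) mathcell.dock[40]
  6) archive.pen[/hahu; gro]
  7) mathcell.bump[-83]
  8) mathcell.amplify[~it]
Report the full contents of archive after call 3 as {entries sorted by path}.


Answer: {pakuhim=stevem, resme/, resme/pasnac=sagri}

Derivation:
CALL archive.carve[/resme]
RET  ok
CALL archive.pen[/resme/pasnac; sagri]
RET  created
CALL archive.strike[/resme]
RET  ToolError: not empty
CALL archive.pen[/ledo; soru]
RET  created
CALL mathcell.dock[40]
RET  -40
CALL archive.pen[/hahu; gro]
RET  created
CALL mathcell.bump[-83]
RET  -123
CALL mathcell.amplify[~it]
RET  15129


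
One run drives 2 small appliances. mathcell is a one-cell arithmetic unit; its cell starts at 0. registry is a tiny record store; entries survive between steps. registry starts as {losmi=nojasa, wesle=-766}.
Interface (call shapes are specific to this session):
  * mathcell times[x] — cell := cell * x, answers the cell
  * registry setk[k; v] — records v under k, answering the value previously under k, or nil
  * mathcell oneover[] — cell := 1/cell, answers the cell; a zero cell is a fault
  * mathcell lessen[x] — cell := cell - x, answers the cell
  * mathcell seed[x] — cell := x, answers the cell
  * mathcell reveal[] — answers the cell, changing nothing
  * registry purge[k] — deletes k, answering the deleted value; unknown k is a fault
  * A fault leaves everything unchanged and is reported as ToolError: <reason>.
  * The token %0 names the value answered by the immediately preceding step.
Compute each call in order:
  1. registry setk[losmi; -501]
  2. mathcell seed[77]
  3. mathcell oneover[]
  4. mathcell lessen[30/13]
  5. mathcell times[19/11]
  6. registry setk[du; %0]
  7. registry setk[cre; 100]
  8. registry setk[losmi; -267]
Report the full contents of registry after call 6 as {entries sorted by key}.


-- registry setk(k: losmi, v: -501) => nojasa
-- mathcell seed(x: 77) => 77
-- mathcell oneover() => 1/77
-- mathcell lessen(x: 30/13) => -2297/1001
-- mathcell times(x: 19/11) => -43643/11011
-- registry setk(k: du, v: %0) => nil
-- registry setk(k: cre, v: 100) => nil
-- registry setk(k: losmi, v: -267) => -501

Answer: {du=-43643/11011, losmi=-501, wesle=-766}


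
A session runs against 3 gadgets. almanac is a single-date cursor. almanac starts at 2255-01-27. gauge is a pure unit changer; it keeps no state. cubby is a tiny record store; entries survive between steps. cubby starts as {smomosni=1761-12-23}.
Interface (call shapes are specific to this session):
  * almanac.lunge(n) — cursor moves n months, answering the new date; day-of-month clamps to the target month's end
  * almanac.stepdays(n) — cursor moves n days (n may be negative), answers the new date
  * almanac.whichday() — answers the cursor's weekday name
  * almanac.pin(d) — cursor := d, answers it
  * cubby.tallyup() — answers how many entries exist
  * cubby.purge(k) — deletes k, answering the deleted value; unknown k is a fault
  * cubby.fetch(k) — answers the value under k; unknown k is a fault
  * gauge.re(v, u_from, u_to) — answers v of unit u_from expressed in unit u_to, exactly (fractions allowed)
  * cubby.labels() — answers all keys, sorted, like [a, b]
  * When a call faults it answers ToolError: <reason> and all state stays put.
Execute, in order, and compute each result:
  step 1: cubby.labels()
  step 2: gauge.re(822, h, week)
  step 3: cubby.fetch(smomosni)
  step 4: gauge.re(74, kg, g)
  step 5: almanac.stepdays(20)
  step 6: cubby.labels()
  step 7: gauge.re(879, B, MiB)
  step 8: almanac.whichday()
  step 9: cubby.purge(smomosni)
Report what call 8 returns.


Answer: Friday

Derivation:
// 1. labels() : [smomosni]
// 2. re(822, h, week) : 137/28
// 3. fetch(smomosni) : 1761-12-23
// 4. re(74, kg, g) : 74000
// 5. stepdays(20) : 2255-02-16
// 6. labels() : [smomosni]
// 7. re(879, B, MiB) : 879/1048576
// 8. whichday() : Friday
// 9. purge(smomosni) : 1761-12-23


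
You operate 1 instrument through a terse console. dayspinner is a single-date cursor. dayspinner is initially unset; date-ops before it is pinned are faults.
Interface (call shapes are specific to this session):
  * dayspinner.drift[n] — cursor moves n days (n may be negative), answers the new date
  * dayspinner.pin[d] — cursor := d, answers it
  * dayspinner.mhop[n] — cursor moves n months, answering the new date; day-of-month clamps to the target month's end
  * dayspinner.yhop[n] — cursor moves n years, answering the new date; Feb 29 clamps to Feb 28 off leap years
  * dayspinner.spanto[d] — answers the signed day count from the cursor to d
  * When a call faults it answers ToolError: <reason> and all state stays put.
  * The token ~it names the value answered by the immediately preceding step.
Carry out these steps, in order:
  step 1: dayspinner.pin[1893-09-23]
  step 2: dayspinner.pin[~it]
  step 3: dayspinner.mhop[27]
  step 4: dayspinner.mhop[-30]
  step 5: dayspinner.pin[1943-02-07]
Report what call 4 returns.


Answer: 1893-06-23

Derivation:
! 1. pin(d→1893-09-23) => 1893-09-23
! 2. pin(d→~it) => 1893-09-23
! 3. mhop(n→27) => 1895-12-23
! 4. mhop(n→-30) => 1893-06-23
! 5. pin(d→1943-02-07) => 1943-02-07


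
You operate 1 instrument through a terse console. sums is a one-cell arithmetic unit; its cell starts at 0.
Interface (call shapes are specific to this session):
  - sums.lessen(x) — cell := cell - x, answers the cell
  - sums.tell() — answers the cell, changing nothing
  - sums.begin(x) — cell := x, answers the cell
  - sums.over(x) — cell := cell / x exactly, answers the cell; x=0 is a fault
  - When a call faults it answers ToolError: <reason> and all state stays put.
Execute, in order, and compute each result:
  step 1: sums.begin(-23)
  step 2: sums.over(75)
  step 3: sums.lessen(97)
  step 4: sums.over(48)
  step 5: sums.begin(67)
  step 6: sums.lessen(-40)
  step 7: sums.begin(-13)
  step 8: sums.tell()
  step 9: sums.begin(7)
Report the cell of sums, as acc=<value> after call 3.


I invoke sums.begin on -23: -23.
Now I run sums.over on 75, yielding -23/75.
Invoking sums.lessen on 97, and get -7298/75.
Now I run sums.over on 48, and see -3649/1800.
I call sums.begin on 67, and get 67.
Next I call sums.lessen on -40, → 107.
Calling sums.begin on -13, — result: -13.
I use sums.tell, which returns -13.
Then sums.begin on 7: 7.

Answer: acc=-7298/75


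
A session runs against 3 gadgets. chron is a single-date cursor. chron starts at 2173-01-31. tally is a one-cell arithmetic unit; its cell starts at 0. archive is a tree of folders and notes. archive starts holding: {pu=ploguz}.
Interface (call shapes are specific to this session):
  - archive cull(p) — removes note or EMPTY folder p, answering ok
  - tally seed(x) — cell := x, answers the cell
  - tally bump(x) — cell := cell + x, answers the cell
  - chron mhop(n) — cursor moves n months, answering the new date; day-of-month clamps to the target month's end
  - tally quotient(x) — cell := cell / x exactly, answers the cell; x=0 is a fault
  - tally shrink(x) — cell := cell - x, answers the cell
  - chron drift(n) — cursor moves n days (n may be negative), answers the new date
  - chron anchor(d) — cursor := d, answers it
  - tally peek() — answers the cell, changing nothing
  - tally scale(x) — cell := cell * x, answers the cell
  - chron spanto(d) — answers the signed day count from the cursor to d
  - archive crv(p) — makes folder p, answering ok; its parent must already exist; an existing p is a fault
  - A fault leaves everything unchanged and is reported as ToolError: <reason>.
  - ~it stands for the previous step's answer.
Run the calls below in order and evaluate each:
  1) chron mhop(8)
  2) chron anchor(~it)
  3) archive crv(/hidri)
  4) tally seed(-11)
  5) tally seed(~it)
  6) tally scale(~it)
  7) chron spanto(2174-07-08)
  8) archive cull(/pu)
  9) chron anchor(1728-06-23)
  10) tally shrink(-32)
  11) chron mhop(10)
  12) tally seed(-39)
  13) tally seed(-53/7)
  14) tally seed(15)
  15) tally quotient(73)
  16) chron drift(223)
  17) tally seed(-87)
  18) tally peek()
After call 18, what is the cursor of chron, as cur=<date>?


I run chron mhop with n: 8, → 2173-09-30.
Next I call chron anchor with d: ~it, which returns 2173-09-30.
Then archive crv with p: /hidri: ok.
Then tally seed with x: -11, and see -11.
I run tally seed with x: ~it, which returns -11.
Calling tally scale with x: ~it, which returns 121.
Now I run chron spanto with d: 2174-07-08, and observe 281.
Next I call archive cull with p: /pu: ok.
Invoking chron anchor with d: 1728-06-23, giving 1728-06-23.
Then tally shrink with x: -32, and see 153.
Then chron mhop with n: 10, which returns 1729-04-23.
I run tally seed with x: -39, → -39.
Calling tally seed with x: -53/7, → -53/7.
I try tally seed with x: 15, giving 15.
Now I run tally quotient with x: 73, and get 15/73.
Calling chron drift with n: 223, giving 1729-12-02.
I run tally seed with x: -87, giving -87.
Next I call tally peek, — result: -87.

Answer: cur=1729-12-02


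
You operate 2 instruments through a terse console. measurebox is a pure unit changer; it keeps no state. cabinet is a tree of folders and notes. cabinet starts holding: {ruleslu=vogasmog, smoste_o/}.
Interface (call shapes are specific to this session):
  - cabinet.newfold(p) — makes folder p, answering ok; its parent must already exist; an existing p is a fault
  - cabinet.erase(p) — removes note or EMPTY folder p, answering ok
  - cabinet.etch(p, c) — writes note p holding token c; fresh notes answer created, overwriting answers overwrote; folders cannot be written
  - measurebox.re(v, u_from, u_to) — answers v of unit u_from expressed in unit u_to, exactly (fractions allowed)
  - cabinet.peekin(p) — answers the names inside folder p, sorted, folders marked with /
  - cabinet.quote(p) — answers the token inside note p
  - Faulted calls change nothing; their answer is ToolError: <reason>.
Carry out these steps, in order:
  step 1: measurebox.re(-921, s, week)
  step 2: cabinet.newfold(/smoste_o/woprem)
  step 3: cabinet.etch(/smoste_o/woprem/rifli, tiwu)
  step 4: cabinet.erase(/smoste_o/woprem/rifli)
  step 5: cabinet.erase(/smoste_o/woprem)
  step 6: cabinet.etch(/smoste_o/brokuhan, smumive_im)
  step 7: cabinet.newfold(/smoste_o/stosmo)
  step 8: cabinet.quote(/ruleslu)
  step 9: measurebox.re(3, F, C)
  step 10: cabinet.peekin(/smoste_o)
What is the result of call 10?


~$ re -921 s week
= -307/201600
~$ newfold /smoste_o/woprem
= ok
~$ etch /smoste_o/woprem/rifli tiwu
= created
~$ erase /smoste_o/woprem/rifli
= ok
~$ erase /smoste_o/woprem
= ok
~$ etch /smoste_o/brokuhan smumive_im
= created
~$ newfold /smoste_o/stosmo
= ok
~$ quote /ruleslu
= vogasmog
~$ re 3 F C
= -145/9
~$ peekin /smoste_o
= [brokuhan, stosmo/]

Answer: [brokuhan, stosmo/]


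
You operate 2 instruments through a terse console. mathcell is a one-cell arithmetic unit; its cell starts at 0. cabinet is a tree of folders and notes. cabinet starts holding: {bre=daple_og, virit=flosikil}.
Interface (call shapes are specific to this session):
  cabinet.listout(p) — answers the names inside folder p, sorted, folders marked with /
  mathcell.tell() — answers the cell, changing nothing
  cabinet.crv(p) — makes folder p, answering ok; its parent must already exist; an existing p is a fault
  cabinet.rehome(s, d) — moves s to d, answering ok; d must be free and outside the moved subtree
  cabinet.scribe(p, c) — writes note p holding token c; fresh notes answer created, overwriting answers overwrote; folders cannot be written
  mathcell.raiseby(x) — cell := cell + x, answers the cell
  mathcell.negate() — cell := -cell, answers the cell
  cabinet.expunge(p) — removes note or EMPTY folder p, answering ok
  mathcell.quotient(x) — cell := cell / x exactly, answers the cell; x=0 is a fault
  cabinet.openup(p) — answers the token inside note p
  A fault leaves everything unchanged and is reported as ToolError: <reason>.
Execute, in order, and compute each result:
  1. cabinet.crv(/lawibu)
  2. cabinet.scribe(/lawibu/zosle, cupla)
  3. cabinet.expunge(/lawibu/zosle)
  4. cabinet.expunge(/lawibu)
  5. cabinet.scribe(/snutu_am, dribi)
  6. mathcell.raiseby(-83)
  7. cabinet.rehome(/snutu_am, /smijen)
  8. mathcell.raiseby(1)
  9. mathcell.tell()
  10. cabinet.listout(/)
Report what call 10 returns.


~$ cabinet.crv /lawibu
[out] ok
~$ cabinet.scribe /lawibu/zosle cupla
[out] created
~$ cabinet.expunge /lawibu/zosle
[out] ok
~$ cabinet.expunge /lawibu
[out] ok
~$ cabinet.scribe /snutu_am dribi
[out] created
~$ mathcell.raiseby -83
[out] -83
~$ cabinet.rehome /snutu_am /smijen
[out] ok
~$ mathcell.raiseby 1
[out] -82
~$ mathcell.tell
[out] -82
~$ cabinet.listout /
[out] [bre, smijen, virit]

Answer: [bre, smijen, virit]


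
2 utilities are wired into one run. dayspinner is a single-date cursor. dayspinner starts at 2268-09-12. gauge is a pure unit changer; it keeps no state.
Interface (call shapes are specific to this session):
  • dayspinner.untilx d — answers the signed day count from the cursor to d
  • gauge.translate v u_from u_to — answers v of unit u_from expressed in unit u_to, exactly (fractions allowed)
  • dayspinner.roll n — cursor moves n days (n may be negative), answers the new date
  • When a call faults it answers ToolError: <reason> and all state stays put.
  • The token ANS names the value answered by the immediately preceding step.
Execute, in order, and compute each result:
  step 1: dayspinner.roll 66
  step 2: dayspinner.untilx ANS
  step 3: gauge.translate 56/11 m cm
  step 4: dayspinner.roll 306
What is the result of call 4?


==> dayspinner.roll(66)
<== 2268-11-17
==> dayspinner.untilx(ANS)
<== 0
==> gauge.translate(56/11, m, cm)
<== 5600/11
==> dayspinner.roll(306)
<== 2269-09-19

Answer: 2269-09-19


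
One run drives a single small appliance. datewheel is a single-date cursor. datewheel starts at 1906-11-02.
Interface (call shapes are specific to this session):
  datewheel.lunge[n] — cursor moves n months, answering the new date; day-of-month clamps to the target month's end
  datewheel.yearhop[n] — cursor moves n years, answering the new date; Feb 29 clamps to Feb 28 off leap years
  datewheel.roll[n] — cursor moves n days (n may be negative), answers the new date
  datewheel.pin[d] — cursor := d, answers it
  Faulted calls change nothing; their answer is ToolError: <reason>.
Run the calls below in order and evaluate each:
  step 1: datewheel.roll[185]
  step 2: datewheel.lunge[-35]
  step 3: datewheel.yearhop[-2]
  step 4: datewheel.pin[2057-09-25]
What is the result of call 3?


Answer: 1902-06-06

Derivation:
I use datewheel.roll(n=185): 1907-05-06.
Then datewheel.lunge(n=-35), — result: 1904-06-06.
I invoke datewheel.yearhop(n=-2), and get 1902-06-06.
Then datewheel.pin(d=2057-09-25), and get 2057-09-25.


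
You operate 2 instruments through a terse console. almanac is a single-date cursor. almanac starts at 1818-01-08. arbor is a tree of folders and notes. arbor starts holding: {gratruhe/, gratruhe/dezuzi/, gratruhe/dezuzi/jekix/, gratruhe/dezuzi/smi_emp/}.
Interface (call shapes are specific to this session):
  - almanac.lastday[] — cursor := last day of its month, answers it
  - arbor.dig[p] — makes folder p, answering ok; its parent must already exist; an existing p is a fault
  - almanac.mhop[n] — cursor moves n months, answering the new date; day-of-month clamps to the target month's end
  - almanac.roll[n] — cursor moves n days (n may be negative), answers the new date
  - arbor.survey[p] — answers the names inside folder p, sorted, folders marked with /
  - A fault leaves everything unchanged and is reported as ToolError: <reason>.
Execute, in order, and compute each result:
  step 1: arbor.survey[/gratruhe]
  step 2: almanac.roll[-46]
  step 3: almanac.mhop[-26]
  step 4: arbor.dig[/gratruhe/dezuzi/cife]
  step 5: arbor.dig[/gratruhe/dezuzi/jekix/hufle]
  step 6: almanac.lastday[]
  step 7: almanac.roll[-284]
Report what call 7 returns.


Answer: 1814-12-20

Derivation:
→ arbor.survey(p→/gratruhe)
← [dezuzi/]
→ almanac.roll(n→-46)
← 1817-11-23
→ almanac.mhop(n→-26)
← 1815-09-23
→ arbor.dig(p→/gratruhe/dezuzi/cife)
← ok
→ arbor.dig(p→/gratruhe/dezuzi/jekix/hufle)
← ok
→ almanac.lastday()
← 1815-09-30
→ almanac.roll(n→-284)
← 1814-12-20


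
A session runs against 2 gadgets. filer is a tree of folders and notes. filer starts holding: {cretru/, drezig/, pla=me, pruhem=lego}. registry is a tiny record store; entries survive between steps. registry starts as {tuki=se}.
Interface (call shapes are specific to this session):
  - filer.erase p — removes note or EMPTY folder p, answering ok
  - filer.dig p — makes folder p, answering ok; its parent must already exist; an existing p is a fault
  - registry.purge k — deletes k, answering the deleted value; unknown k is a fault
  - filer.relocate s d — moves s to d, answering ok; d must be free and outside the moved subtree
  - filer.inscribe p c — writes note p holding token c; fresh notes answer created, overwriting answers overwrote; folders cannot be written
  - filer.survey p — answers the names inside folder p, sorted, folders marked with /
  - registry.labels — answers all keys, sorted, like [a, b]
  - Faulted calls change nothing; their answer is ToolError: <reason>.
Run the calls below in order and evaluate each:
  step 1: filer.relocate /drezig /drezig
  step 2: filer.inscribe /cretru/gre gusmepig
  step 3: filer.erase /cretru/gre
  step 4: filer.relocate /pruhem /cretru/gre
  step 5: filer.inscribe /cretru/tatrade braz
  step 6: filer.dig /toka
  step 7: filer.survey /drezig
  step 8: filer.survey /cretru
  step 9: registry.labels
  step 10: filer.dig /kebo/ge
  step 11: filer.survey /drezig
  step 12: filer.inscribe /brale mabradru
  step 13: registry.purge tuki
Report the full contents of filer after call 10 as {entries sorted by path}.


>> filer.relocate(s='/drezig', d='/drezig')
<< ToolError: exists
>> filer.inscribe(p='/cretru/gre', c='gusmepig')
<< created
>> filer.erase(p='/cretru/gre')
<< ok
>> filer.relocate(s='/pruhem', d='/cretru/gre')
<< ok
>> filer.inscribe(p='/cretru/tatrade', c='braz')
<< created
>> filer.dig(p='/toka')
<< ok
>> filer.survey(p='/drezig')
<< []
>> filer.survey(p='/cretru')
<< [gre, tatrade]
>> registry.labels()
<< [tuki]
>> filer.dig(p='/kebo/ge')
<< ToolError: no parent
>> filer.survey(p='/drezig')
<< []
>> filer.inscribe(p='/brale', c='mabradru')
<< created
>> registry.purge(k='tuki')
<< se

Answer: {cretru/, cretru/gre=lego, cretru/tatrade=braz, drezig/, pla=me, toka/}


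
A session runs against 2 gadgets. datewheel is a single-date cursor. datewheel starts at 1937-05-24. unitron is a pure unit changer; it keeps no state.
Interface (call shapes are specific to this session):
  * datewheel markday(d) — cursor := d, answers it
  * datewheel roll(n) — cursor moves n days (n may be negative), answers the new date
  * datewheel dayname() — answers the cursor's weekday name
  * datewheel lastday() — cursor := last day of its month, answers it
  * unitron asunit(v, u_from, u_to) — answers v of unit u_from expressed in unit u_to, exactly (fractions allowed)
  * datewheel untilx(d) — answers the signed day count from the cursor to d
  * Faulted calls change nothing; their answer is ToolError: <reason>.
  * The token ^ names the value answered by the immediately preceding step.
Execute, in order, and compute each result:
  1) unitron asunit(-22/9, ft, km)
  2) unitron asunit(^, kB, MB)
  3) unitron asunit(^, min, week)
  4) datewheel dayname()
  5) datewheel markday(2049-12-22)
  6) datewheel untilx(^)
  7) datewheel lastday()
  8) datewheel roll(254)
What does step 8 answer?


==> unitron asunit(-22/9, ft, km)
<== -1397/1875000
==> unitron asunit(^, kB, MB)
<== -1397/1875000000
==> unitron asunit(^, min, week)
<== -1397/18900000000000
==> datewheel dayname()
<== Monday
==> datewheel markday(2049-12-22)
<== 2049-12-22
==> datewheel untilx(^)
<== 0
==> datewheel lastday()
<== 2049-12-31
==> datewheel roll(254)
<== 2050-09-11

Answer: 2050-09-11


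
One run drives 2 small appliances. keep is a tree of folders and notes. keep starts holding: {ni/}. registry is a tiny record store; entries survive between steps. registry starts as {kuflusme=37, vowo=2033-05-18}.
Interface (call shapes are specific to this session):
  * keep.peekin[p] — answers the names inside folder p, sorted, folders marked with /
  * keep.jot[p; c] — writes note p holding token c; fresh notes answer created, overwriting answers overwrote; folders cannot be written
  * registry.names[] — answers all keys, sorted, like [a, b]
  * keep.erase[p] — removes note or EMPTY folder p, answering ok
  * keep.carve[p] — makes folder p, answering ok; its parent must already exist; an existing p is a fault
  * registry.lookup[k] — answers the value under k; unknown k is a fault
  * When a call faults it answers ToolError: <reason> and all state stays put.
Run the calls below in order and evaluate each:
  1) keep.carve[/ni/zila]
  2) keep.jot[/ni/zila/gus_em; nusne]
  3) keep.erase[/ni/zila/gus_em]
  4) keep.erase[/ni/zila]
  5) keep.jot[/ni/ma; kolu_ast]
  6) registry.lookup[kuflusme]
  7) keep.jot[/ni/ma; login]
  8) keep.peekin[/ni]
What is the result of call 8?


>> carve(p: /ni/zila)
<< ok
>> jot(p: /ni/zila/gus_em, c: nusne)
<< created
>> erase(p: /ni/zila/gus_em)
<< ok
>> erase(p: /ni/zila)
<< ok
>> jot(p: /ni/ma, c: kolu_ast)
<< created
>> lookup(k: kuflusme)
<< 37
>> jot(p: /ni/ma, c: login)
<< overwrote
>> peekin(p: /ni)
<< [ma]

Answer: [ma]


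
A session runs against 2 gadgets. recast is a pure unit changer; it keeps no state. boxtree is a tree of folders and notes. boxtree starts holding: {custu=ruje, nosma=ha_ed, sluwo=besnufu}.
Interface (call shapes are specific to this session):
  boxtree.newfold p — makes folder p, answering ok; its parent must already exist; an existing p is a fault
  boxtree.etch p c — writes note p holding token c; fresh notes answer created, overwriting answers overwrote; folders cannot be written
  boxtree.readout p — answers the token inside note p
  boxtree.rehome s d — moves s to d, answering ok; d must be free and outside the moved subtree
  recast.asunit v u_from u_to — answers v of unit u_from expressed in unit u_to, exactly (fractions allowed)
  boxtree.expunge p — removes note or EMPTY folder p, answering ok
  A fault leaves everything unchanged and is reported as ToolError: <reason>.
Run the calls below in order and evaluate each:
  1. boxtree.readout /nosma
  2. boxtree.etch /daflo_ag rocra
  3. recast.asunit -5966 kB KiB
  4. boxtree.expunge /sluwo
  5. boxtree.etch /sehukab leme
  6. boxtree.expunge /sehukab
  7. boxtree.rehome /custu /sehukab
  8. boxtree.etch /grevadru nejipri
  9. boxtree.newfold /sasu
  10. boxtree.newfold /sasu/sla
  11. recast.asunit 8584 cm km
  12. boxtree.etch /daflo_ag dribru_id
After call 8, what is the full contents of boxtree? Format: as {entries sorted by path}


I call boxtree.readout with p→/nosma, giving ha_ed.
I call boxtree.etch with p→/daflo_ag, c→rocra, → created.
I use recast.asunit with v→-5966, u_from→kB, u_to→KiB, which returns -372875/64.
Then boxtree.expunge with p→/sluwo, giving ok.
I invoke boxtree.etch with p→/sehukab, c→leme, — result: created.
Invoking boxtree.expunge with p→/sehukab, and see ok.
Then boxtree.rehome with s→/custu, d→/sehukab, which returns ok.
I invoke boxtree.etch with p→/grevadru, c→nejipri, and see created.
I try boxtree.newfold with p→/sasu, giving ok.
I use boxtree.newfold with p→/sasu/sla, → ok.
Now I run recast.asunit with v→8584, u_from→cm, u_to→km, — result: 1073/12500.
I try boxtree.etch with p→/daflo_ag, c→dribru_id, and observe overwrote.

Answer: {daflo_ag=rocra, grevadru=nejipri, nosma=ha_ed, sehukab=ruje}


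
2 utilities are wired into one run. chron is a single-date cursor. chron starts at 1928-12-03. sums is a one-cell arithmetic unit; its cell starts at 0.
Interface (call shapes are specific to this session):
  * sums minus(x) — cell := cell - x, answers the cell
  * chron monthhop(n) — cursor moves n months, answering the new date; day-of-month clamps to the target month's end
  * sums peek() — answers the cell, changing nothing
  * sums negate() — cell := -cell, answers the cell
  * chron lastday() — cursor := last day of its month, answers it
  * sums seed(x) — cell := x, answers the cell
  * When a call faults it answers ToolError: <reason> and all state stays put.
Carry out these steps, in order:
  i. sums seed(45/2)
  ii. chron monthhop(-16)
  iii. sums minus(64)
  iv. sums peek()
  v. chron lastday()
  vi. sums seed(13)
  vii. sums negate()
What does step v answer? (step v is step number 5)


Answer: 1927-08-31

Derivation:
Then sums seed on x='45/2': 45/2.
I invoke chron monthhop on n='-16', yielding 1927-08-03.
I invoke sums minus on x='64', giving -83/2.
I run sums peek(), and see -83/2.
Now I run chron lastday(), and see 1927-08-31.
Invoking sums seed on x='13': 13.
I use sums negate(): -13.
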